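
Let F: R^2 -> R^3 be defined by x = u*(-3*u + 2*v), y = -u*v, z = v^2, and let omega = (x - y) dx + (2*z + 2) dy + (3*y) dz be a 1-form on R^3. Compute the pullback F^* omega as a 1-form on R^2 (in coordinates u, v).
F^* omega = (18*u^3 - 24*u^2*v + 6*u*v^2 - 2*v^3 - 2*v) du + (2*u*(-3*u^2 + 3*u*v - 4*v^2 - 1)) dv

Using F^*(f dg) = (f ∘ F) d(g ∘ F), substitute each coordinate x_i by F_i(u, v) in f_i, and replace dx_i by d F_i = (∂F_i/∂u) du + (∂F_i/∂v) dv.
  For the x component: f_1(F) = 3*u*(-u + v); d F_1 = (-6*u + 2*v) du + (2*u) dv
  For the y component: f_2(F) = 2*v^2 + 2; d F_2 = (-v) du + (-u) dv
  For the z component: f_3(F) = -3*u*v; d F_3 = (0) du + (2*v) dv
Combining and collecting du, dv coefficients:
  coeff of du: 18*u^3 - 24*u^2*v + 6*u*v^2 - 2*v^3 - 2*v
  coeff of dv: 2*u*(-3*u^2 + 3*u*v - 4*v^2 - 1)
F^* omega = (18*u^3 - 24*u^2*v + 6*u*v^2 - 2*v^3 - 2*v) du + (2*u*(-3*u^2 + 3*u*v - 4*v^2 - 1)) dv.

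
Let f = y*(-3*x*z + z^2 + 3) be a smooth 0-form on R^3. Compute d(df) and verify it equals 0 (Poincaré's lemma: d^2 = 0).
d(df) = 0

Step 1: df = sum_i (∂f/∂x_i) dx_i = (-3*y*z) dx + (-3*x*z + z^2 + 3) dy + (y*(-3*x + 2*z)) dz.
Step 2: Apply d again. Using the 1-form formula, the coefficient of dx ∧ dy in d(df) is ∂^2 f/∂x ∂y - ∂^2 f/∂y ∂x = (-3*z) - (-3*z) = 0 (equality of mixed partials for smooth f).
Similarly for dx ∧ dz and dy ∧ dz — all coefficients vanish. So d(df) = 0.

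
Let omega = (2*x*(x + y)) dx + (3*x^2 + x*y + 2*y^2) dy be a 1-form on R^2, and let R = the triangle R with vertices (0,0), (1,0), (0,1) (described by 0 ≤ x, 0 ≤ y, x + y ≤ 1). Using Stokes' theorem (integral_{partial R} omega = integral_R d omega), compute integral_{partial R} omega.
integral_(partial R) omega = 5/6

Stokes: integral_partial_R omega = integral_R d omega with d omega = (∂Q/∂x - ∂P/∂y) dx ∧ dy.
  ∂Q/∂x = 6*x + y
  ∂P/∂y = 2*x
  integrand = ∂Q/∂x - ∂P/∂y = 4*x + y.
Integrating over R: integral_0^1 integral_0^{1-x} (4*x + y) dy dx = 5/6.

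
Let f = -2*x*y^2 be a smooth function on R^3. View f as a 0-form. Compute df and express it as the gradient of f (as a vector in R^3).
df = (-2*y^2) dx + (-4*x*y) dy + (0) dz; grad f = (-2*y^2, -4*x*y, 0)

For a 0-form f, d f = (∂f/∂x) dx + (∂f/∂y) dy + (∂f/∂z) dz. The components of the vector representation are exactly the entries of grad f in Cartesian coordinates:
  ∂f/∂x = -2*y^2
  ∂f/∂y = -4*x*y
  ∂f/∂z = 0.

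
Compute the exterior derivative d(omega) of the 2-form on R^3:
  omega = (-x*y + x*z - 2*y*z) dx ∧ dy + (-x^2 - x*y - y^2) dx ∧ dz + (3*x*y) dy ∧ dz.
d(omega) = (2*x + 3*y) dx ∧ dy ∧ dz

For a 2-form omega = sum_{i<j} g_{ij} dx_i ∧ dx_j, the exterior derivative is
  d(omega) = sum_{i<j} d(g_{ij}) ∧ dx_i ∧ dx_j = sum_{i<j, k} (∂g_{ij}/∂x_k) dx_k ∧ dx_i ∧ dx_j.
Expand each term, using dx_k ∧ dx_i ∧ dx_j = sgn(permutation) dx_{(a)} ∧ dx_{(b)} ∧ dx_{(c)} with (a < b < c) sorted:
  d(-x*y + x*z - 2*y*z) includes (∂/∂z)(-x*y + x*z - 2*y*z) dz = (x - 2*y) dz, which multiplied by dx ∧ dy gives (x - 2*y) dx ∧ dy ∧ dz
  d(-x^2 - x*y - y^2) includes (∂/∂y)(-x^2 - x*y - y^2) dy = (-x - 2*y) dy, which multiplied by dx ∧ dz gives (x + 2*y) dx ∧ dy ∧ dz
  d(3*x*y) includes (∂/∂x)(3*x*y) dx = (3*y) dx, which multiplied by dy ∧ dz gives (3*y) dx ∧ dy ∧ dz
Collecting like 3-forms: d(omega) = (2*x + 3*y) dx ∧ dy ∧ dz.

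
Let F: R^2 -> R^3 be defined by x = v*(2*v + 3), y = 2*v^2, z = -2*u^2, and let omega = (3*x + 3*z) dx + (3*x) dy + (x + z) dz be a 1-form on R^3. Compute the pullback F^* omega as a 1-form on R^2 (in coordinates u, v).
F^* omega = (4*u*(2*u^2 - 2*v^2 - 3*v)) du + (-24*u^2*v - 18*u^2 + 48*v^3 + 90*v^2 + 27*v) dv

Using F^*(f dg) = (f ∘ F) d(g ∘ F), substitute each coordinate x_i by F_i(u, v) in f_i, and replace dx_i by d F_i = (∂F_i/∂u) du + (∂F_i/∂v) dv.
  For the x component: f_1(F) = -6*u^2 + 6*v^2 + 9*v; d F_1 = (0) du + (4*v + 3) dv
  For the y component: f_2(F) = 3*v*(2*v + 3); d F_2 = (0) du + (4*v) dv
  For the z component: f_3(F) = -2*u^2 + 2*v^2 + 3*v; d F_3 = (-4*u) du + (0) dv
Combining and collecting du, dv coefficients:
  coeff of du: 4*u*(2*u^2 - 2*v^2 - 3*v)
  coeff of dv: -24*u^2*v - 18*u^2 + 48*v^3 + 90*v^2 + 27*v
F^* omega = (4*u*(2*u^2 - 2*v^2 - 3*v)) du + (-24*u^2*v - 18*u^2 + 48*v^3 + 90*v^2 + 27*v) dv.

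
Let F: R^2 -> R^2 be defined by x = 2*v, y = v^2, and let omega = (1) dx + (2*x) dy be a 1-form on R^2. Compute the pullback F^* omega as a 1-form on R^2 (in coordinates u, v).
F^* omega = (8*v^2 + 2) dv

Using F^*(f dg) = (f ∘ F) d(g ∘ F), substitute each coordinate x_i by F_i(u, v) in f_i, and replace dx_i by d F_i = (∂F_i/∂u) du + (∂F_i/∂v) dv.
  For the x component: f_1(F) = 1; d F_1 = (0) du + (2) dv
  For the y component: f_2(F) = 4*v; d F_2 = (0) du + (2*v) dv
Combining and collecting du, dv coefficients:
  coeff of du: 0
  coeff of dv: 8*v^2 + 2
F^* omega = (8*v^2 + 2) dv.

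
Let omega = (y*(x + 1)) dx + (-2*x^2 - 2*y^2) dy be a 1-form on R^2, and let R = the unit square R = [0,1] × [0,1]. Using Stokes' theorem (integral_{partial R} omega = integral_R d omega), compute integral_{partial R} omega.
integral_(partial R) omega = -7/2

Stokes: integral_partial_R omega = integral_R d omega with d omega = (∂Q/∂x - ∂P/∂y) dx ∧ dy.
  ∂Q/∂x = -4*x
  ∂P/∂y = x + 1
  integrand = ∂Q/∂x - ∂P/∂y = -5*x - 1.
Integrating over R: integral_0^1 integral_0^1 (-5*x - 1) dx dy = -7/2.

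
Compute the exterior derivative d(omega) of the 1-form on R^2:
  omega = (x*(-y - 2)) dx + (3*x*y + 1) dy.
d(omega) = (x + 3*y) dx ∧ dy

For a 1-form omega = sum_i f_i dx_i, the exterior derivative is
  d(omega) = sum_{i < j} (∂f_j/∂x_i - ∂f_i/∂x_j) dx_i ∧ dx_j.
  coefficient of dx ∧ dy: ∂f_2/∂x - ∂f_1/∂y = ∂(3*x*y + 1)/∂x - ∂(x*(-y - 2))/∂y = x + 3*y
Assembling: d(omega) = (x + 3*y) dx ∧ dy.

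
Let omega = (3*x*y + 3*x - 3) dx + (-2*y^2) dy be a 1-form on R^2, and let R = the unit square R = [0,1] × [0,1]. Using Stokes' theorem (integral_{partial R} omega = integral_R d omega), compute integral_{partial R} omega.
integral_(partial R) omega = -3/2

Stokes: integral_partial_R omega = integral_R d omega with d omega = (∂Q/∂x - ∂P/∂y) dx ∧ dy.
  ∂Q/∂x = 0
  ∂P/∂y = 3*x
  integrand = ∂Q/∂x - ∂P/∂y = -3*x.
Integrating over R: integral_0^1 integral_0^1 (-3*x) dx dy = -3/2.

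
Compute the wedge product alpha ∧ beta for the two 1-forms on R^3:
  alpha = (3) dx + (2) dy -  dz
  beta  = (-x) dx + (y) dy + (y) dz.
alpha ∧ beta = (2*x + 3*y) dx ∧ dy + (-x + 3*y) dx ∧ dz + (3*y) dy ∧ dz

Distribute the wedge, using dx_i ∧ dx_j = -dx_j ∧ dx_i and dx_i ∧ dx_i = 0. For each pair (i, j) with i < j, the coefficient of dx_i ∧ dx_j in alpha ∧ beta is (alpha_i * beta_j - alpha_j * beta_i). Collecting: alpha ∧ beta = (2*x + 3*y) dx ∧ dy + (-x + 3*y) dx ∧ dz + (3*y) dy ∧ dz.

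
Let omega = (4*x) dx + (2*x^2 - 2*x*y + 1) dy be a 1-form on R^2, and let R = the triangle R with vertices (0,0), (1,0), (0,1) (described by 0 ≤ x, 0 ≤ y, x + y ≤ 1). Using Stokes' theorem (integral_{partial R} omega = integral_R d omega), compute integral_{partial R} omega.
integral_(partial R) omega = 1/3

Stokes: integral_partial_R omega = integral_R d omega with d omega = (∂Q/∂x - ∂P/∂y) dx ∧ dy.
  ∂Q/∂x = 4*x - 2*y
  ∂P/∂y = 0
  integrand = ∂Q/∂x - ∂P/∂y = 4*x - 2*y.
Integrating over R: integral_0^1 integral_0^{1-x} (4*x - 2*y) dy dx = 1/3.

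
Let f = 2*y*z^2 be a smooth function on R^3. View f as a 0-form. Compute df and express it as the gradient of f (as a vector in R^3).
df = (0) dx + (2*z^2) dy + (4*y*z) dz; grad f = (0, 2*z^2, 4*y*z)

For a 0-form f, d f = (∂f/∂x) dx + (∂f/∂y) dy + (∂f/∂z) dz. The components of the vector representation are exactly the entries of grad f in Cartesian coordinates:
  ∂f/∂x = 0
  ∂f/∂y = 2*z^2
  ∂f/∂z = 4*y*z.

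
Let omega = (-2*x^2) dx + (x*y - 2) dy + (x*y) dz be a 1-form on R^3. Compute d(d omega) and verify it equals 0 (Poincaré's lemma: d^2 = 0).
d(d omega) = 0

Step 1: d omega = sum_{i<j} (∂f_j/∂x_i - ∂f_i/∂x_j) dx_i ∧ dx_j:
  coeff of dx ∧ dy: y
  coeff of dx ∧ dz: y
  coeff of dy ∧ dz: x
Step 2: Apply d again to each 2-form coefficient. The only possible 3-form in R^3 is dx ∧ dy ∧ dz, with coefficient
  ∂(coeff of dy∧dz)/∂x - ∂(coeff of dx∧dz)/∂y + ∂(coeff of dx∧dy)/∂z
  = ∂/∂x (x) - ∂/∂y (y) + ∂/∂z (y).
Each of these terms simplifies to sums of mixed partials that cancel in pairs. The result is 0 (by equality of mixed partials for smooth functions — Schwarz / Clairaut).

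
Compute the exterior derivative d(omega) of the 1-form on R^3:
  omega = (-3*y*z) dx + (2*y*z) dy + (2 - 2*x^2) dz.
d(omega) = (3*z) dx ∧ dy + (-4*x + 3*y) dx ∧ dz + (-2*y) dy ∧ dz

For a 1-form omega = sum_i f_i dx_i, the exterior derivative is
  d(omega) = sum_{i < j} (∂f_j/∂x_i - ∂f_i/∂x_j) dx_i ∧ dx_j.
  coefficient of dx ∧ dy: ∂f_2/∂x - ∂f_1/∂y = ∂(2*y*z)/∂x - ∂(-3*y*z)/∂y = 3*z
  coefficient of dx ∧ dz: ∂f_3/∂x - ∂f_1/∂z = ∂(2 - 2*x^2)/∂x - ∂(-3*y*z)/∂z = -4*x + 3*y
  coefficient of dy ∧ dz: ∂f_3/∂y - ∂f_2/∂z = ∂(2 - 2*x^2)/∂y - ∂(2*y*z)/∂z = -2*y
Assembling: d(omega) = (3*z) dx ∧ dy + (-4*x + 3*y) dx ∧ dz + (-2*y) dy ∧ dz.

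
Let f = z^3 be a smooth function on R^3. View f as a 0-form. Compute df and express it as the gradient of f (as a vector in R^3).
df = (0) dx + (0) dy + (3*z^2) dz; grad f = (0, 0, 3*z^2)

For a 0-form f, d f = (∂f/∂x) dx + (∂f/∂y) dy + (∂f/∂z) dz. The components of the vector representation are exactly the entries of grad f in Cartesian coordinates:
  ∂f/∂x = 0
  ∂f/∂y = 0
  ∂f/∂z = 3*z^2.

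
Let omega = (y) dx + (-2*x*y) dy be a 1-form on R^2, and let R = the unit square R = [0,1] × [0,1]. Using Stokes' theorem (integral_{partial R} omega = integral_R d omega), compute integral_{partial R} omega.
integral_(partial R) omega = -2

Stokes: integral_partial_R omega = integral_R d omega with d omega = (∂Q/∂x - ∂P/∂y) dx ∧ dy.
  ∂Q/∂x = -2*y
  ∂P/∂y = 1
  integrand = ∂Q/∂x - ∂P/∂y = -2*y - 1.
Integrating over R: integral_0^1 integral_0^1 (-2*y - 1) dx dy = -2.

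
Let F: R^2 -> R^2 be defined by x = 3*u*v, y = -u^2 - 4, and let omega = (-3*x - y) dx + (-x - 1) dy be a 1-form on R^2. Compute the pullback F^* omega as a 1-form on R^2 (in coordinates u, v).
F^* omega = (9*u^2*v - 27*u*v^2 + 2*u + 12*v) du + (3*u*(u^2 - 9*u*v + 4)) dv

Using F^*(f dg) = (f ∘ F) d(g ∘ F), substitute each coordinate x_i by F_i(u, v) in f_i, and replace dx_i by d F_i = (∂F_i/∂u) du + (∂F_i/∂v) dv.
  For the x component: f_1(F) = u^2 - 9*u*v + 4; d F_1 = (3*v) du + (3*u) dv
  For the y component: f_2(F) = -3*u*v - 1; d F_2 = (-2*u) du + (0) dv
Combining and collecting du, dv coefficients:
  coeff of du: 9*u^2*v - 27*u*v^2 + 2*u + 12*v
  coeff of dv: 3*u*(u^2 - 9*u*v + 4)
F^* omega = (9*u^2*v - 27*u*v^2 + 2*u + 12*v) du + (3*u*(u^2 - 9*u*v + 4)) dv.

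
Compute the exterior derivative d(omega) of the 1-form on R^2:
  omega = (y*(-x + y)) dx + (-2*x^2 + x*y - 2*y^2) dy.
d(omega) = (-3*x - y) dx ∧ dy

For a 1-form omega = sum_i f_i dx_i, the exterior derivative is
  d(omega) = sum_{i < j} (∂f_j/∂x_i - ∂f_i/∂x_j) dx_i ∧ dx_j.
  coefficient of dx ∧ dy: ∂f_2/∂x - ∂f_1/∂y = ∂(-2*x^2 + x*y - 2*y^2)/∂x - ∂(y*(-x + y))/∂y = -3*x - y
Assembling: d(omega) = (-3*x - y) dx ∧ dy.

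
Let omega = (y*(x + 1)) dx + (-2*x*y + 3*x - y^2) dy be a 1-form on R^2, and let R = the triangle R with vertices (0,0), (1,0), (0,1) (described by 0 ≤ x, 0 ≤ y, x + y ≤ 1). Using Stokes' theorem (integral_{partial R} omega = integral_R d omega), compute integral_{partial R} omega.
integral_(partial R) omega = 1/2

Stokes: integral_partial_R omega = integral_R d omega with d omega = (∂Q/∂x - ∂P/∂y) dx ∧ dy.
  ∂Q/∂x = 3 - 2*y
  ∂P/∂y = x + 1
  integrand = ∂Q/∂x - ∂P/∂y = -x - 2*y + 2.
Integrating over R: integral_0^1 integral_0^{1-x} (-x - 2*y + 2) dy dx = 1/2.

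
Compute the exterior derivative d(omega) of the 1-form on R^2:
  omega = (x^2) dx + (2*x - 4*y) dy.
d(omega) = (2) dx ∧ dy

For a 1-form omega = sum_i f_i dx_i, the exterior derivative is
  d(omega) = sum_{i < j} (∂f_j/∂x_i - ∂f_i/∂x_j) dx_i ∧ dx_j.
  coefficient of dx ∧ dy: ∂f_2/∂x - ∂f_1/∂y = ∂(2*x - 4*y)/∂x - ∂(x^2)/∂y = 2
Assembling: d(omega) = (2) dx ∧ dy.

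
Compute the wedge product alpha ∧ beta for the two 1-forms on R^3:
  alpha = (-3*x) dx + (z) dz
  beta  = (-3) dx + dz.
alpha ∧ beta = (-3*x + 3*z) dx ∧ dz

Distribute the wedge, using dx_i ∧ dx_j = -dx_j ∧ dx_i and dx_i ∧ dx_i = 0. For each pair (i, j) with i < j, the coefficient of dx_i ∧ dx_j in alpha ∧ beta is (alpha_i * beta_j - alpha_j * beta_i). Collecting: alpha ∧ beta = (-3*x + 3*z) dx ∧ dz.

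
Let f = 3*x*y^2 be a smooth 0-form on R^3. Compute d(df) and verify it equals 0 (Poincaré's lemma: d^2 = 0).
d(df) = 0

Step 1: df = sum_i (∂f/∂x_i) dx_i = (3*y^2) dx + (6*x*y) dy + (0) dz.
Step 2: Apply d again. Using the 1-form formula, the coefficient of dx ∧ dy in d(df) is ∂^2 f/∂x ∂y - ∂^2 f/∂y ∂x = (6*y) - (6*y) = 0 (equality of mixed partials for smooth f).
Similarly for dx ∧ dz and dy ∧ dz — all coefficients vanish. So d(df) = 0.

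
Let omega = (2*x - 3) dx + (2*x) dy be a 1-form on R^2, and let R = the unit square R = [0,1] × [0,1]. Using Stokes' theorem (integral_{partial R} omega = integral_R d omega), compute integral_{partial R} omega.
integral_(partial R) omega = 2

Stokes: integral_partial_R omega = integral_R d omega with d omega = (∂Q/∂x - ∂P/∂y) dx ∧ dy.
  ∂Q/∂x = 2
  ∂P/∂y = 0
  integrand = ∂Q/∂x - ∂P/∂y = 2.
Integrating over R: integral_0^1 integral_0^1 (2) dx dy = 2.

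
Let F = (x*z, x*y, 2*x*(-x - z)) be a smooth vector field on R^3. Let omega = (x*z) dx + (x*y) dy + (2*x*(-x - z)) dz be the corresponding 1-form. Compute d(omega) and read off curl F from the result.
d(omega) = (0) dy ∧ dz + (5*x + 2*z) dz ∧ dx + (y) dx ∧ dy; curl F = (0, 5*x + 2*z, y)

d omega = sum_{i<j} (∂f_j/∂x_i - ∂f_i/∂x_j) dx_i ∧ dx_j. Under the identification (dy ∧ dz, dz ∧ dx, dx ∧ dy) ↔ (e_x, e_y, e_z), the coefficients are exactly the components of curl F. Compute:
  ∂R/∂y - ∂Q/∂z = (0) - (0) = 0
  ∂P/∂z - ∂R/∂x = (x) - (-4*x - 2*z) = 5*x + 2*z
  ∂Q/∂x - ∂P/∂y = (y) - (0) = y.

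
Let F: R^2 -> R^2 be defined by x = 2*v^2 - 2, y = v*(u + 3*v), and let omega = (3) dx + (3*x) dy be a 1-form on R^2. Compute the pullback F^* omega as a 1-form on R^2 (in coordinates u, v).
F^* omega = (6*v*(v^2 - 1)) du + (6*u*v^2 - 6*u + 36*v^3 - 24*v) dv

Using F^*(f dg) = (f ∘ F) d(g ∘ F), substitute each coordinate x_i by F_i(u, v) in f_i, and replace dx_i by d F_i = (∂F_i/∂u) du + (∂F_i/∂v) dv.
  For the x component: f_1(F) = 3; d F_1 = (0) du + (4*v) dv
  For the y component: f_2(F) = 6*v^2 - 6; d F_2 = (v) du + (u + 6*v) dv
Combining and collecting du, dv coefficients:
  coeff of du: 6*v*(v^2 - 1)
  coeff of dv: 6*u*v^2 - 6*u + 36*v^3 - 24*v
F^* omega = (6*v*(v^2 - 1)) du + (6*u*v^2 - 6*u + 36*v^3 - 24*v) dv.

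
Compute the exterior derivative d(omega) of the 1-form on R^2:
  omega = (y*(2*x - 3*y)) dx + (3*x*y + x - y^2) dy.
d(omega) = (-2*x + 9*y + 1) dx ∧ dy

For a 1-form omega = sum_i f_i dx_i, the exterior derivative is
  d(omega) = sum_{i < j} (∂f_j/∂x_i - ∂f_i/∂x_j) dx_i ∧ dx_j.
  coefficient of dx ∧ dy: ∂f_2/∂x - ∂f_1/∂y = ∂(3*x*y + x - y^2)/∂x - ∂(y*(2*x - 3*y))/∂y = -2*x + 9*y + 1
Assembling: d(omega) = (-2*x + 9*y + 1) dx ∧ dy.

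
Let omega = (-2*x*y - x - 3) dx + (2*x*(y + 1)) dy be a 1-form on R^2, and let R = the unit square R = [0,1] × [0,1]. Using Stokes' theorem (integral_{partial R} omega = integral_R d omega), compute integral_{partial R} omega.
integral_(partial R) omega = 4

Stokes: integral_partial_R omega = integral_R d omega with d omega = (∂Q/∂x - ∂P/∂y) dx ∧ dy.
  ∂Q/∂x = 2*y + 2
  ∂P/∂y = -2*x
  integrand = ∂Q/∂x - ∂P/∂y = 2*x + 2*y + 2.
Integrating over R: integral_0^1 integral_0^1 (2*x + 2*y + 2) dx dy = 4.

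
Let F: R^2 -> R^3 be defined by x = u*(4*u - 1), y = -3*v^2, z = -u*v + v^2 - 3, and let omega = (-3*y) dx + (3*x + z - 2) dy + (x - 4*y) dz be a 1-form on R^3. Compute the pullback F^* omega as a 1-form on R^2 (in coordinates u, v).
F^* omega = (v*(-4*u^2 + 72*u*v + u - 12*v^2 - 9*v)) du + (-4*u^3 - 64*u^2*v + u^2 - 6*u*v^2 + 16*u*v + 18*v^3 + 30*v) dv

Using F^*(f dg) = (f ∘ F) d(g ∘ F), substitute each coordinate x_i by F_i(u, v) in f_i, and replace dx_i by d F_i = (∂F_i/∂u) du + (∂F_i/∂v) dv.
  For the x component: f_1(F) = 9*v^2; d F_1 = (8*u - 1) du + (0) dv
  For the y component: f_2(F) = 12*u^2 - u*v - 3*u + v^2 - 5; d F_2 = (0) du + (-6*v) dv
  For the z component: f_3(F) = 4*u^2 - u + 12*v^2; d F_3 = (-v) du + (-u + 2*v) dv
Combining and collecting du, dv coefficients:
  coeff of du: v*(-4*u^2 + 72*u*v + u - 12*v^2 - 9*v)
  coeff of dv: -4*u^3 - 64*u^2*v + u^2 - 6*u*v^2 + 16*u*v + 18*v^3 + 30*v
F^* omega = (v*(-4*u^2 + 72*u*v + u - 12*v^2 - 9*v)) du + (-4*u^3 - 64*u^2*v + u^2 - 6*u*v^2 + 16*u*v + 18*v^3 + 30*v) dv.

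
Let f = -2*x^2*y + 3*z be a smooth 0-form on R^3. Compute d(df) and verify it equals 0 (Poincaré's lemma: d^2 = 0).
d(df) = 0

Step 1: df = sum_i (∂f/∂x_i) dx_i = (-4*x*y) dx + (-2*x^2) dy + (3) dz.
Step 2: Apply d again. Using the 1-form formula, the coefficient of dx ∧ dy in d(df) is ∂^2 f/∂x ∂y - ∂^2 f/∂y ∂x = (-4*x) - (-4*x) = 0 (equality of mixed partials for smooth f).
Similarly for dx ∧ dz and dy ∧ dz — all coefficients vanish. So d(df) = 0.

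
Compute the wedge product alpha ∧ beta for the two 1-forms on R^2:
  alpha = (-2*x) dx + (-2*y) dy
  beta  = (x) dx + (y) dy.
alpha ∧ beta = 0

Distribute the wedge, using dx_i ∧ dx_j = -dx_j ∧ dx_i and dx_i ∧ dx_i = 0. For each pair (i, j) with i < j, the coefficient of dx_i ∧ dx_j in alpha ∧ beta is (alpha_i * beta_j - alpha_j * beta_i). Collecting: alpha ∧ beta = 0.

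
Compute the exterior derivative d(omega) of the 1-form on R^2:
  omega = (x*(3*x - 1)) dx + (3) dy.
d(omega) = 0

For a 1-form omega = sum_i f_i dx_i, the exterior derivative is
  d(omega) = sum_{i < j} (∂f_j/∂x_i - ∂f_i/∂x_j) dx_i ∧ dx_j.

Assembling: d(omega) = 0.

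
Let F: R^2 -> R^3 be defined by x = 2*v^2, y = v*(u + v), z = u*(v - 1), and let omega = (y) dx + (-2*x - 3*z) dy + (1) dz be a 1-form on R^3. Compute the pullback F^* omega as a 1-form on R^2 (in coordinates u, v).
F^* omega = (-3*u*v^2 + 3*u*v - 4*v^3 + v - 1) du + (-3*u^2*v + 3*u^2 - 6*u*v^2 + 6*u*v + u - 4*v^3) dv

Using F^*(f dg) = (f ∘ F) d(g ∘ F), substitute each coordinate x_i by F_i(u, v) in f_i, and replace dx_i by d F_i = (∂F_i/∂u) du + (∂F_i/∂v) dv.
  For the x component: f_1(F) = v*(u + v); d F_1 = (0) du + (4*v) dv
  For the y component: f_2(F) = -3*u*v + 3*u - 4*v^2; d F_2 = (v) du + (u + 2*v) dv
  For the z component: f_3(F) = 1; d F_3 = (v - 1) du + (u) dv
Combining and collecting du, dv coefficients:
  coeff of du: -3*u*v^2 + 3*u*v - 4*v^3 + v - 1
  coeff of dv: -3*u^2*v + 3*u^2 - 6*u*v^2 + 6*u*v + u - 4*v^3
F^* omega = (-3*u*v^2 + 3*u*v - 4*v^3 + v - 1) du + (-3*u^2*v + 3*u^2 - 6*u*v^2 + 6*u*v + u - 4*v^3) dv.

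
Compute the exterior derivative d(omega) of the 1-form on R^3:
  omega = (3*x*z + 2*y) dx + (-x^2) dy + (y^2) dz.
d(omega) = (-2*x - 2) dx ∧ dy + (-3*x) dx ∧ dz + (2*y) dy ∧ dz

For a 1-form omega = sum_i f_i dx_i, the exterior derivative is
  d(omega) = sum_{i < j} (∂f_j/∂x_i - ∂f_i/∂x_j) dx_i ∧ dx_j.
  coefficient of dx ∧ dy: ∂f_2/∂x - ∂f_1/∂y = ∂(-x^2)/∂x - ∂(3*x*z + 2*y)/∂y = -2*x - 2
  coefficient of dx ∧ dz: ∂f_3/∂x - ∂f_1/∂z = ∂(y^2)/∂x - ∂(3*x*z + 2*y)/∂z = -3*x
  coefficient of dy ∧ dz: ∂f_3/∂y - ∂f_2/∂z = ∂(y^2)/∂y - ∂(-x^2)/∂z = 2*y
Assembling: d(omega) = (-2*x - 2) dx ∧ dy + (-3*x) dx ∧ dz + (2*y) dy ∧ dz.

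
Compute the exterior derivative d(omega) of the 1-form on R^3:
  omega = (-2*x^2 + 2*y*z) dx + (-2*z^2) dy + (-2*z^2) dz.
d(omega) = (-2*z) dx ∧ dy + (-2*y) dx ∧ dz + (4*z) dy ∧ dz

For a 1-form omega = sum_i f_i dx_i, the exterior derivative is
  d(omega) = sum_{i < j} (∂f_j/∂x_i - ∂f_i/∂x_j) dx_i ∧ dx_j.
  coefficient of dx ∧ dy: ∂f_2/∂x - ∂f_1/∂y = ∂(-2*z^2)/∂x - ∂(-2*x^2 + 2*y*z)/∂y = -2*z
  coefficient of dx ∧ dz: ∂f_3/∂x - ∂f_1/∂z = ∂(-2*z^2)/∂x - ∂(-2*x^2 + 2*y*z)/∂z = -2*y
  coefficient of dy ∧ dz: ∂f_3/∂y - ∂f_2/∂z = ∂(-2*z^2)/∂y - ∂(-2*z^2)/∂z = 4*z
Assembling: d(omega) = (-2*z) dx ∧ dy + (-2*y) dx ∧ dz + (4*z) dy ∧ dz.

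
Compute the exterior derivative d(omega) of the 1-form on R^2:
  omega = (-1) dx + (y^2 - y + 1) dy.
d(omega) = 0

For a 1-form omega = sum_i f_i dx_i, the exterior derivative is
  d(omega) = sum_{i < j} (∂f_j/∂x_i - ∂f_i/∂x_j) dx_i ∧ dx_j.

Assembling: d(omega) = 0.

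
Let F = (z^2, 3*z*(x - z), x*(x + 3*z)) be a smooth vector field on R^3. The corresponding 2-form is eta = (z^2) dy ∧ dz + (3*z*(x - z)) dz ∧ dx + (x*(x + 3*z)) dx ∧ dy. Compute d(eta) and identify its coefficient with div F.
d(eta) = (3*x) dx ∧ dy ∧ dz; div F = 3*x

For a 2-form in R^3 of the form above, applying d gives a 3-form with coefficient ∂P/∂x + ∂Q/∂y + ∂R/∂z:
  ∂P/∂x = 0
  ∂Q/∂y = 0
  ∂R/∂z = 3*x
Sum = 3*x, which is exactly div F.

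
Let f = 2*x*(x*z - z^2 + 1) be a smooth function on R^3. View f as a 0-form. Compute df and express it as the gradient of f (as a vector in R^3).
df = (4*x*z - 2*z^2 + 2) dx + (0) dy + (2*x*(x - 2*z)) dz; grad f = (4*x*z - 2*z^2 + 2, 0, 2*x*(x - 2*z))

For a 0-form f, d f = (∂f/∂x) dx + (∂f/∂y) dy + (∂f/∂z) dz. The components of the vector representation are exactly the entries of grad f in Cartesian coordinates:
  ∂f/∂x = 4*x*z - 2*z^2 + 2
  ∂f/∂y = 0
  ∂f/∂z = 2*x*(x - 2*z).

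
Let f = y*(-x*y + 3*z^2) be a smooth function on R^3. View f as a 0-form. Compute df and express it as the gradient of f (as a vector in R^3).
df = (-y^2) dx + (-2*x*y + 3*z^2) dy + (6*y*z) dz; grad f = (-y^2, -2*x*y + 3*z^2, 6*y*z)

For a 0-form f, d f = (∂f/∂x) dx + (∂f/∂y) dy + (∂f/∂z) dz. The components of the vector representation are exactly the entries of grad f in Cartesian coordinates:
  ∂f/∂x = -y^2
  ∂f/∂y = -2*x*y + 3*z^2
  ∂f/∂z = 6*y*z.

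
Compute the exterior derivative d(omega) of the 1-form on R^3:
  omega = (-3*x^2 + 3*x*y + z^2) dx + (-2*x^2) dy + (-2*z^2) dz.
d(omega) = (-7*x) dx ∧ dy + (-2*z) dx ∧ dz

For a 1-form omega = sum_i f_i dx_i, the exterior derivative is
  d(omega) = sum_{i < j} (∂f_j/∂x_i - ∂f_i/∂x_j) dx_i ∧ dx_j.
  coefficient of dx ∧ dy: ∂f_2/∂x - ∂f_1/∂y = ∂(-2*x^2)/∂x - ∂(-3*x^2 + 3*x*y + z^2)/∂y = -7*x
  coefficient of dx ∧ dz: ∂f_3/∂x - ∂f_1/∂z = ∂(-2*z^2)/∂x - ∂(-3*x^2 + 3*x*y + z^2)/∂z = -2*z
Assembling: d(omega) = (-7*x) dx ∧ dy + (-2*z) dx ∧ dz.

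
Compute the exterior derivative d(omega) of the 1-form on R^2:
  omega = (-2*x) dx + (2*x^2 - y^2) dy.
d(omega) = (4*x) dx ∧ dy

For a 1-form omega = sum_i f_i dx_i, the exterior derivative is
  d(omega) = sum_{i < j} (∂f_j/∂x_i - ∂f_i/∂x_j) dx_i ∧ dx_j.
  coefficient of dx ∧ dy: ∂f_2/∂x - ∂f_1/∂y = ∂(2*x^2 - y^2)/∂x - ∂(-2*x)/∂y = 4*x
Assembling: d(omega) = (4*x) dx ∧ dy.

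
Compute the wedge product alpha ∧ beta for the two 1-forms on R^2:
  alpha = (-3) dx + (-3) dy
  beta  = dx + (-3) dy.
alpha ∧ beta = (12) dx ∧ dy

Distribute the wedge, using dx_i ∧ dx_j = -dx_j ∧ dx_i and dx_i ∧ dx_i = 0. For each pair (i, j) with i < j, the coefficient of dx_i ∧ dx_j in alpha ∧ beta is (alpha_i * beta_j - alpha_j * beta_i). Collecting: alpha ∧ beta = (12) dx ∧ dy.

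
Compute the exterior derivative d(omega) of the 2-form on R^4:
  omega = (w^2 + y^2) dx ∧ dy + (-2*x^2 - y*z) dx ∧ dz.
d(omega) = (2*w) dx ∧ dy ∧ dw + (z) dx ∧ dy ∧ dz

For a 2-form omega = sum_{i<j} g_{ij} dx_i ∧ dx_j, the exterior derivative is
  d(omega) = sum_{i<j} d(g_{ij}) ∧ dx_i ∧ dx_j = sum_{i<j, k} (∂g_{ij}/∂x_k) dx_k ∧ dx_i ∧ dx_j.
Expand each term, using dx_k ∧ dx_i ∧ dx_j = sgn(permutation) dx_{(a)} ∧ dx_{(b)} ∧ dx_{(c)} with (a < b < c) sorted:
  d(w^2 + y^2) includes (∂/∂w)(w^2 + y^2) dw = (2*w) dw, which multiplied by dx ∧ dy gives (2*w) dx ∧ dy ∧ dw
  d(-2*x^2 - y*z) includes (∂/∂y)(-2*x^2 - y*z) dy = (-z) dy, which multiplied by dx ∧ dz gives (z) dx ∧ dy ∧ dz
Collecting like 3-forms: d(omega) = (2*w) dx ∧ dy ∧ dw + (z) dx ∧ dy ∧ dz.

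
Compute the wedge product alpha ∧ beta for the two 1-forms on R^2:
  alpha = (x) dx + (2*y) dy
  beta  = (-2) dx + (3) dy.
alpha ∧ beta = (3*x + 4*y) dx ∧ dy

Distribute the wedge, using dx_i ∧ dx_j = -dx_j ∧ dx_i and dx_i ∧ dx_i = 0. For each pair (i, j) with i < j, the coefficient of dx_i ∧ dx_j in alpha ∧ beta is (alpha_i * beta_j - alpha_j * beta_i). Collecting: alpha ∧ beta = (3*x + 4*y) dx ∧ dy.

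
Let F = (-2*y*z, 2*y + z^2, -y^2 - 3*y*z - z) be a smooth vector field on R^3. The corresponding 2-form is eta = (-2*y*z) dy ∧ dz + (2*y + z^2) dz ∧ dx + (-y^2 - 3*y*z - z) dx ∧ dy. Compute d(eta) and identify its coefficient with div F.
d(eta) = (1 - 3*y) dx ∧ dy ∧ dz; div F = 1 - 3*y

For a 2-form in R^3 of the form above, applying d gives a 3-form with coefficient ∂P/∂x + ∂Q/∂y + ∂R/∂z:
  ∂P/∂x = 0
  ∂Q/∂y = 2
  ∂R/∂z = -3*y - 1
Sum = 1 - 3*y, which is exactly div F.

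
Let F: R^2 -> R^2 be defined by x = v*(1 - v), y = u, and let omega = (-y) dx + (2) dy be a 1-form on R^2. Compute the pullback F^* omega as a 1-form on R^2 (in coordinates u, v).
F^* omega = (2) du + (u*(2*v - 1)) dv

Using F^*(f dg) = (f ∘ F) d(g ∘ F), substitute each coordinate x_i by F_i(u, v) in f_i, and replace dx_i by d F_i = (∂F_i/∂u) du + (∂F_i/∂v) dv.
  For the x component: f_1(F) = -u; d F_1 = (0) du + (1 - 2*v) dv
  For the y component: f_2(F) = 2; d F_2 = (1) du + (0) dv
Combining and collecting du, dv coefficients:
  coeff of du: 2
  coeff of dv: u*(2*v - 1)
F^* omega = (2) du + (u*(2*v - 1)) dv.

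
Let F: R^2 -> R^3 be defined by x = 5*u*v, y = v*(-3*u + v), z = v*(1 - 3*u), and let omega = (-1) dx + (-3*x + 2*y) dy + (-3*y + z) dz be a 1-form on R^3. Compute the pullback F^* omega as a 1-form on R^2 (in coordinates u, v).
F^* omega = (v*(45*u*v + 3*v^2 - 3*v - 5)) du + (45*u^2*v - 39*u*v^2 + 3*u*v - 5*u + 4*v^3 - 3*v^2 + v) dv

Using F^*(f dg) = (f ∘ F) d(g ∘ F), substitute each coordinate x_i by F_i(u, v) in f_i, and replace dx_i by d F_i = (∂F_i/∂u) du + (∂F_i/∂v) dv.
  For the x component: f_1(F) = -1; d F_1 = (5*v) du + (5*u) dv
  For the y component: f_2(F) = v*(-21*u + 2*v); d F_2 = (-3*v) du + (-3*u + 2*v) dv
  For the z component: f_3(F) = v*(6*u - 3*v + 1); d F_3 = (-3*v) du + (1 - 3*u) dv
Combining and collecting du, dv coefficients:
  coeff of du: v*(45*u*v + 3*v^2 - 3*v - 5)
  coeff of dv: 45*u^2*v - 39*u*v^2 + 3*u*v - 5*u + 4*v^3 - 3*v^2 + v
F^* omega = (v*(45*u*v + 3*v^2 - 3*v - 5)) du + (45*u^2*v - 39*u*v^2 + 3*u*v - 5*u + 4*v^3 - 3*v^2 + v) dv.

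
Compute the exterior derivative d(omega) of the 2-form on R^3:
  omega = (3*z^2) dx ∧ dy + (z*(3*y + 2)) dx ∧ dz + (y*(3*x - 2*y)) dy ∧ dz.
d(omega) = (3*y + 3*z) dx ∧ dy ∧ dz

For a 2-form omega = sum_{i<j} g_{ij} dx_i ∧ dx_j, the exterior derivative is
  d(omega) = sum_{i<j} d(g_{ij}) ∧ dx_i ∧ dx_j = sum_{i<j, k} (∂g_{ij}/∂x_k) dx_k ∧ dx_i ∧ dx_j.
Expand each term, using dx_k ∧ dx_i ∧ dx_j = sgn(permutation) dx_{(a)} ∧ dx_{(b)} ∧ dx_{(c)} with (a < b < c) sorted:
  d(3*z^2) includes (∂/∂z)(3*z^2) dz = (6*z) dz, which multiplied by dx ∧ dy gives (6*z) dx ∧ dy ∧ dz
  d(z*(3*y + 2)) includes (∂/∂y)(z*(3*y + 2)) dy = (3*z) dy, which multiplied by dx ∧ dz gives (-3*z) dx ∧ dy ∧ dz
  d(y*(3*x - 2*y)) includes (∂/∂x)(y*(3*x - 2*y)) dx = (3*y) dx, which multiplied by dy ∧ dz gives (3*y) dx ∧ dy ∧ dz
Collecting like 3-forms: d(omega) = (3*y + 3*z) dx ∧ dy ∧ dz.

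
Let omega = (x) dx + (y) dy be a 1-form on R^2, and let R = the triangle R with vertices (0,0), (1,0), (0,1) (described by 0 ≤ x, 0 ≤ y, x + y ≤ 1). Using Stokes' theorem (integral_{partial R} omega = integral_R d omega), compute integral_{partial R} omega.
integral_(partial R) omega = 0

Stokes: integral_partial_R omega = integral_R d omega with d omega = (∂Q/∂x - ∂P/∂y) dx ∧ dy.
  ∂Q/∂x = 0
  ∂P/∂y = 0
  integrand = ∂Q/∂x - ∂P/∂y = 0.
Integrating over R: integral_0^1 integral_0^{1-x} (0) dy dx = 0.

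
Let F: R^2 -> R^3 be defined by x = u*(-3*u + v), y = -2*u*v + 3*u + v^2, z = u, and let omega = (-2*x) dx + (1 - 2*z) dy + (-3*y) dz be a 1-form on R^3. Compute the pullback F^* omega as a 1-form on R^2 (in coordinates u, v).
F^* omega = (-36*u^3 + 18*u^2*v - 2*u*v^2 + 10*u*v - 15*u - 3*v^2 - 2*v + 3) du + (6*u^3 - 2*u^2*v + 4*u^2 - 4*u*v - 2*u + 2*v) dv

Using F^*(f dg) = (f ∘ F) d(g ∘ F), substitute each coordinate x_i by F_i(u, v) in f_i, and replace dx_i by d F_i = (∂F_i/∂u) du + (∂F_i/∂v) dv.
  For the x component: f_1(F) = 2*u*(3*u - v); d F_1 = (-6*u + v) du + (u) dv
  For the y component: f_2(F) = 1 - 2*u; d F_2 = (3 - 2*v) du + (-2*u + 2*v) dv
  For the z component: f_3(F) = 6*u*v - 9*u - 3*v^2; d F_3 = (1) du + (0) dv
Combining and collecting du, dv coefficients:
  coeff of du: -36*u^3 + 18*u^2*v - 2*u*v^2 + 10*u*v - 15*u - 3*v^2 - 2*v + 3
  coeff of dv: 6*u^3 - 2*u^2*v + 4*u^2 - 4*u*v - 2*u + 2*v
F^* omega = (-36*u^3 + 18*u^2*v - 2*u*v^2 + 10*u*v - 15*u - 3*v^2 - 2*v + 3) du + (6*u^3 - 2*u^2*v + 4*u^2 - 4*u*v - 2*u + 2*v) dv.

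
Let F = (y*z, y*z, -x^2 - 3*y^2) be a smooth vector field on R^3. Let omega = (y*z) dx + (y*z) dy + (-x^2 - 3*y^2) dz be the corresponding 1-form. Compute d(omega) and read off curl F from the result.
d(omega) = (-7*y) dy ∧ dz + (2*x + y) dz ∧ dx + (-z) dx ∧ dy; curl F = (-7*y, 2*x + y, -z)

d omega = sum_{i<j} (∂f_j/∂x_i - ∂f_i/∂x_j) dx_i ∧ dx_j. Under the identification (dy ∧ dz, dz ∧ dx, dx ∧ dy) ↔ (e_x, e_y, e_z), the coefficients are exactly the components of curl F. Compute:
  ∂R/∂y - ∂Q/∂z = (-6*y) - (y) = -7*y
  ∂P/∂z - ∂R/∂x = (y) - (-2*x) = 2*x + y
  ∂Q/∂x - ∂P/∂y = (0) - (z) = -z.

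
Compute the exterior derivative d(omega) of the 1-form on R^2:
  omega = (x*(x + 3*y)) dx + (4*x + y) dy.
d(omega) = (4 - 3*x) dx ∧ dy

For a 1-form omega = sum_i f_i dx_i, the exterior derivative is
  d(omega) = sum_{i < j} (∂f_j/∂x_i - ∂f_i/∂x_j) dx_i ∧ dx_j.
  coefficient of dx ∧ dy: ∂f_2/∂x - ∂f_1/∂y = ∂(4*x + y)/∂x - ∂(x*(x + 3*y))/∂y = 4 - 3*x
Assembling: d(omega) = (4 - 3*x) dx ∧ dy.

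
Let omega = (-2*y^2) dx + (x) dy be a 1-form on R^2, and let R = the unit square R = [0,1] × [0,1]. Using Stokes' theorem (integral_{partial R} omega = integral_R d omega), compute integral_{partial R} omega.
integral_(partial R) omega = 3

Stokes: integral_partial_R omega = integral_R d omega with d omega = (∂Q/∂x - ∂P/∂y) dx ∧ dy.
  ∂Q/∂x = 1
  ∂P/∂y = -4*y
  integrand = ∂Q/∂x - ∂P/∂y = 4*y + 1.
Integrating over R: integral_0^1 integral_0^1 (4*y + 1) dx dy = 3.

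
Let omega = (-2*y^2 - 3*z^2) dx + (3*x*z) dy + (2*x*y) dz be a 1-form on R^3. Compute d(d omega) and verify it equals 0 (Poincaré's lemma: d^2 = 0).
d(d omega) = 0

Step 1: d omega = sum_{i<j} (∂f_j/∂x_i - ∂f_i/∂x_j) dx_i ∧ dx_j:
  coeff of dx ∧ dy: 4*y + 3*z
  coeff of dx ∧ dz: 2*y + 6*z
  coeff of dy ∧ dz: -x
Step 2: Apply d again to each 2-form coefficient. The only possible 3-form in R^3 is dx ∧ dy ∧ dz, with coefficient
  ∂(coeff of dy∧dz)/∂x - ∂(coeff of dx∧dz)/∂y + ∂(coeff of dx∧dy)/∂z
  = ∂/∂x (-x) - ∂/∂y (2*y + 6*z) + ∂/∂z (4*y + 3*z).
Each of these terms simplifies to sums of mixed partials that cancel in pairs. The result is 0 (by equality of mixed partials for smooth functions — Schwarz / Clairaut).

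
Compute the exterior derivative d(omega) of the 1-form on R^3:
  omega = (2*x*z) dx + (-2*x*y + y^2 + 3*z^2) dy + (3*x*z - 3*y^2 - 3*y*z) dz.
d(omega) = (-2*y) dx ∧ dy + (-2*x + 3*z) dx ∧ dz + (-6*y - 9*z) dy ∧ dz

For a 1-form omega = sum_i f_i dx_i, the exterior derivative is
  d(omega) = sum_{i < j} (∂f_j/∂x_i - ∂f_i/∂x_j) dx_i ∧ dx_j.
  coefficient of dx ∧ dy: ∂f_2/∂x - ∂f_1/∂y = ∂(-2*x*y + y^2 + 3*z^2)/∂x - ∂(2*x*z)/∂y = -2*y
  coefficient of dx ∧ dz: ∂f_3/∂x - ∂f_1/∂z = ∂(3*x*z - 3*y^2 - 3*y*z)/∂x - ∂(2*x*z)/∂z = -2*x + 3*z
  coefficient of dy ∧ dz: ∂f_3/∂y - ∂f_2/∂z = ∂(3*x*z - 3*y^2 - 3*y*z)/∂y - ∂(-2*x*y + y^2 + 3*z^2)/∂z = -6*y - 9*z
Assembling: d(omega) = (-2*y) dx ∧ dy + (-2*x + 3*z) dx ∧ dz + (-6*y - 9*z) dy ∧ dz.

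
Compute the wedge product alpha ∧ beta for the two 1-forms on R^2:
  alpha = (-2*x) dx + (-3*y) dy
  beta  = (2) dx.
alpha ∧ beta = (6*y) dx ∧ dy

Distribute the wedge, using dx_i ∧ dx_j = -dx_j ∧ dx_i and dx_i ∧ dx_i = 0. For each pair (i, j) with i < j, the coefficient of dx_i ∧ dx_j in alpha ∧ beta is (alpha_i * beta_j - alpha_j * beta_i). Collecting: alpha ∧ beta = (6*y) dx ∧ dy.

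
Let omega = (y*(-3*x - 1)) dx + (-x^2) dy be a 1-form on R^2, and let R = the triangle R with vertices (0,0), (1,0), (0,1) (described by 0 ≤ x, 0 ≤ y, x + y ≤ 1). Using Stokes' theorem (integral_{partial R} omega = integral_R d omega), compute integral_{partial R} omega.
integral_(partial R) omega = 2/3

Stokes: integral_partial_R omega = integral_R d omega with d omega = (∂Q/∂x - ∂P/∂y) dx ∧ dy.
  ∂Q/∂x = -2*x
  ∂P/∂y = -3*x - 1
  integrand = ∂Q/∂x - ∂P/∂y = x + 1.
Integrating over R: integral_0^1 integral_0^{1-x} (x + 1) dy dx = 2/3.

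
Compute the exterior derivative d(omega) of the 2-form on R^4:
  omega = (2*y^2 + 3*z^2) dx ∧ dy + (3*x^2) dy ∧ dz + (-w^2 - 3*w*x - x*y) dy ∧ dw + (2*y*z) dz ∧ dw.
d(omega) = (6*x + 6*z) dx ∧ dy ∧ dz + (-3*w - y) dx ∧ dy ∧ dw + (2*z) dy ∧ dz ∧ dw

For a 2-form omega = sum_{i<j} g_{ij} dx_i ∧ dx_j, the exterior derivative is
  d(omega) = sum_{i<j} d(g_{ij}) ∧ dx_i ∧ dx_j = sum_{i<j, k} (∂g_{ij}/∂x_k) dx_k ∧ dx_i ∧ dx_j.
Expand each term, using dx_k ∧ dx_i ∧ dx_j = sgn(permutation) dx_{(a)} ∧ dx_{(b)} ∧ dx_{(c)} with (a < b < c) sorted:
  d(2*y^2 + 3*z^2) includes (∂/∂z)(2*y^2 + 3*z^2) dz = (6*z) dz, which multiplied by dx ∧ dy gives (6*z) dx ∧ dy ∧ dz
  d(3*x^2) includes (∂/∂x)(3*x^2) dx = (6*x) dx, which multiplied by dy ∧ dz gives (6*x) dx ∧ dy ∧ dz
  d(-w^2 - 3*w*x - x*y) includes (∂/∂x)(-w^2 - 3*w*x - x*y) dx = (-3*w - y) dx, which multiplied by dy ∧ dw gives (-3*w - y) dx ∧ dy ∧ dw
  d(2*y*z) includes (∂/∂y)(2*y*z) dy = (2*z) dy, which multiplied by dz ∧ dw gives (2*z) dy ∧ dz ∧ dw
Collecting like 3-forms: d(omega) = (6*x + 6*z) dx ∧ dy ∧ dz + (-3*w - y) dx ∧ dy ∧ dw + (2*z) dy ∧ dz ∧ dw.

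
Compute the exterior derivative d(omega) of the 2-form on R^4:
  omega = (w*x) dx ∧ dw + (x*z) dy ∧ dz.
d(omega) = (z) dx ∧ dy ∧ dz

For a 2-form omega = sum_{i<j} g_{ij} dx_i ∧ dx_j, the exterior derivative is
  d(omega) = sum_{i<j} d(g_{ij}) ∧ dx_i ∧ dx_j = sum_{i<j, k} (∂g_{ij}/∂x_k) dx_k ∧ dx_i ∧ dx_j.
Expand each term, using dx_k ∧ dx_i ∧ dx_j = sgn(permutation) dx_{(a)} ∧ dx_{(b)} ∧ dx_{(c)} with (a < b < c) sorted:
  d(x*z) includes (∂/∂x)(x*z) dx = (z) dx, which multiplied by dy ∧ dz gives (z) dx ∧ dy ∧ dz
Collecting like 3-forms: d(omega) = (z) dx ∧ dy ∧ dz.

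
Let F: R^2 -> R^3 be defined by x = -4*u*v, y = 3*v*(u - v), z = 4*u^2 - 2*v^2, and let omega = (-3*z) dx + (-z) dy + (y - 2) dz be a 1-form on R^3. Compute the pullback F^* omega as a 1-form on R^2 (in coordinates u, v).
F^* omega = (60*u^2*v - 24*u*v^2 - 16*u - 18*v^3) du + (36*u^3 + 24*u^2*v - 30*u*v^2 + 8*v) dv

Using F^*(f dg) = (f ∘ F) d(g ∘ F), substitute each coordinate x_i by F_i(u, v) in f_i, and replace dx_i by d F_i = (∂F_i/∂u) du + (∂F_i/∂v) dv.
  For the x component: f_1(F) = -12*u^2 + 6*v^2; d F_1 = (-4*v) du + (-4*u) dv
  For the y component: f_2(F) = -4*u^2 + 2*v^2; d F_2 = (3*v) du + (3*u - 6*v) dv
  For the z component: f_3(F) = 3*u*v - 3*v^2 - 2; d F_3 = (8*u) du + (-4*v) dv
Combining and collecting du, dv coefficients:
  coeff of du: 60*u^2*v - 24*u*v^2 - 16*u - 18*v^3
  coeff of dv: 36*u^3 + 24*u^2*v - 30*u*v^2 + 8*v
F^* omega = (60*u^2*v - 24*u*v^2 - 16*u - 18*v^3) du + (36*u^3 + 24*u^2*v - 30*u*v^2 + 8*v) dv.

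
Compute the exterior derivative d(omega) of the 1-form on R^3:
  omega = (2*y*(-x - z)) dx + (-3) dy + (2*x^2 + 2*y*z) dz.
d(omega) = (2*x + 2*z) dx ∧ dy + (4*x + 2*y) dx ∧ dz + (2*z) dy ∧ dz

For a 1-form omega = sum_i f_i dx_i, the exterior derivative is
  d(omega) = sum_{i < j} (∂f_j/∂x_i - ∂f_i/∂x_j) dx_i ∧ dx_j.
  coefficient of dx ∧ dy: ∂f_2/∂x - ∂f_1/∂y = ∂(-3)/∂x - ∂(2*y*(-x - z))/∂y = 2*x + 2*z
  coefficient of dx ∧ dz: ∂f_3/∂x - ∂f_1/∂z = ∂(2*x^2 + 2*y*z)/∂x - ∂(2*y*(-x - z))/∂z = 4*x + 2*y
  coefficient of dy ∧ dz: ∂f_3/∂y - ∂f_2/∂z = ∂(2*x^2 + 2*y*z)/∂y - ∂(-3)/∂z = 2*z
Assembling: d(omega) = (2*x + 2*z) dx ∧ dy + (4*x + 2*y) dx ∧ dz + (2*z) dy ∧ dz.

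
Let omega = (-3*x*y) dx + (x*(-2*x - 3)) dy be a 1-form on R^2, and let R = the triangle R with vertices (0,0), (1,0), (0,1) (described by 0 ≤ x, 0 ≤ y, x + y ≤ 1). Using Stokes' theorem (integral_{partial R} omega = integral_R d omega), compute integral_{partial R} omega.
integral_(partial R) omega = -5/3

Stokes: integral_partial_R omega = integral_R d omega with d omega = (∂Q/∂x - ∂P/∂y) dx ∧ dy.
  ∂Q/∂x = -4*x - 3
  ∂P/∂y = -3*x
  integrand = ∂Q/∂x - ∂P/∂y = -x - 3.
Integrating over R: integral_0^1 integral_0^{1-x} (-x - 3) dy dx = -5/3.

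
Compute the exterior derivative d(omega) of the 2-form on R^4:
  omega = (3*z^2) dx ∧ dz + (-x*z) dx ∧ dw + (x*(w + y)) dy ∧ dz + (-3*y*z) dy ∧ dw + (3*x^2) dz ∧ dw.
d(omega) = (7*x) dx ∧ dz ∧ dw + (w + y) dx ∧ dy ∧ dz + (x + 3*y) dy ∧ dz ∧ dw

For a 2-form omega = sum_{i<j} g_{ij} dx_i ∧ dx_j, the exterior derivative is
  d(omega) = sum_{i<j} d(g_{ij}) ∧ dx_i ∧ dx_j = sum_{i<j, k} (∂g_{ij}/∂x_k) dx_k ∧ dx_i ∧ dx_j.
Expand each term, using dx_k ∧ dx_i ∧ dx_j = sgn(permutation) dx_{(a)} ∧ dx_{(b)} ∧ dx_{(c)} with (a < b < c) sorted:
  d(-x*z) includes (∂/∂z)(-x*z) dz = (-x) dz, which multiplied by dx ∧ dw gives (x) dx ∧ dz ∧ dw
  d(x*(w + y)) includes (∂/∂x)(x*(w + y)) dx = (w + y) dx, which multiplied by dy ∧ dz gives (w + y) dx ∧ dy ∧ dz
  d(x*(w + y)) includes (∂/∂w)(x*(w + y)) dw = (x) dw, which multiplied by dy ∧ dz gives (x) dy ∧ dz ∧ dw
  d(-3*y*z) includes (∂/∂z)(-3*y*z) dz = (-3*y) dz, which multiplied by dy ∧ dw gives (3*y) dy ∧ dz ∧ dw
  d(3*x^2) includes (∂/∂x)(3*x^2) dx = (6*x) dx, which multiplied by dz ∧ dw gives (6*x) dx ∧ dz ∧ dw
Collecting like 3-forms: d(omega) = (7*x) dx ∧ dz ∧ dw + (w + y) dx ∧ dy ∧ dz + (x + 3*y) dy ∧ dz ∧ dw.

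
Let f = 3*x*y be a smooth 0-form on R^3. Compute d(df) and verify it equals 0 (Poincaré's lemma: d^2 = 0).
d(df) = 0

Step 1: df = sum_i (∂f/∂x_i) dx_i = (3*y) dx + (3*x) dy + (0) dz.
Step 2: Apply d again. Using the 1-form formula, the coefficient of dx ∧ dy in d(df) is ∂^2 f/∂x ∂y - ∂^2 f/∂y ∂x = (3) - (3) = 0 (equality of mixed partials for smooth f).
Similarly for dx ∧ dz and dy ∧ dz — all coefficients vanish. So d(df) = 0.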